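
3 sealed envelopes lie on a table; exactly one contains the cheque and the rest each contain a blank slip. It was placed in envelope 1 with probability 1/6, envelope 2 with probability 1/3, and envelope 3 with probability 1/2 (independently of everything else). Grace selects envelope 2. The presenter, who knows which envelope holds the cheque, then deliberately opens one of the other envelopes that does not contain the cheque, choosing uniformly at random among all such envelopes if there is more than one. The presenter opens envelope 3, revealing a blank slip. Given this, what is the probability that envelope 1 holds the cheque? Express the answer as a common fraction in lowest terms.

Apply Bayes' rule, conditioning on where the cheque actually is.
If it is in envelope 1 (prior 1/6): the presenter has no choice, probability 1; weight (1/6)·1 = 1/6.
If it is in envelope 2 (prior 1/3): the presenter has 2 equally likely choices, so probability 1/2; weight (1/3)·(1/2) = 1/6.
If it is in envelope 3 (prior 1/2): the presenter opened envelope 3, so this case is ruled out; weight (1/2)·0 = 0.
The weights sum to 1/3.
So P(the cheque in envelope 1 | the presenter opened envelope 3) = (1/6) / (1/3) = 1/2.

1/2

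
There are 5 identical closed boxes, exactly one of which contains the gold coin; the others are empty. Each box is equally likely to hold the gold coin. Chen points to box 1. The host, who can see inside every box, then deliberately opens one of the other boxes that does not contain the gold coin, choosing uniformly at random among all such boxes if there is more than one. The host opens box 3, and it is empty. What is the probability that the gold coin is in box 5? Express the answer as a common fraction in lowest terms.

Consider each possible location of the gold coin in turn.
If it is in box 1 (prior 1/5): the host has 4 equally likely choices, so probability 1/4; weight (1/5)·(1/4) = 1/20.
If it is in any of boxes 2, 4, and 5 (prior 1/5 each): the host has 3 equally likely choices, so probability 1/3; weight (1/5)·(1/3) = 1/15 each.
If it is in box 3 (prior 1/5): the host opened box 3, so this case is ruled out; weight (1/5)·0 = 0.
The weights sum to 1/4.
So P(the gold coin in box 5 | the host opened box 3) = (1/15) / (1/4) = 4/15.

4/15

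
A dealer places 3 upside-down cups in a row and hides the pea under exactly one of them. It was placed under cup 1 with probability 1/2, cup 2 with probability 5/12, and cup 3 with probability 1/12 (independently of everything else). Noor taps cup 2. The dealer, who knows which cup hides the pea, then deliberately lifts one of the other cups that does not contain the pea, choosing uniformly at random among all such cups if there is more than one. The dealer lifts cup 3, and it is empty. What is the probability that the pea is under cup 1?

12/17

Condition on the true location of the pea.
If it is under cup 1 (prior 1/2): the dealer has no choice, probability 1; weight (1/2)·1 = 1/2.
If it is under cup 2 (prior 5/12): the dealer has 2 equally likely choices, so probability 1/2; weight (5/12)·(1/2) = 5/24.
If it is under cup 3 (prior 1/12): the dealer opened cup 3, so this case is ruled out; weight (1/12)·0 = 0.
The weights sum to 17/24.
So P(the pea under cup 1 | the dealer opened cup 3) = (1/2) / (17/24) = 12/17.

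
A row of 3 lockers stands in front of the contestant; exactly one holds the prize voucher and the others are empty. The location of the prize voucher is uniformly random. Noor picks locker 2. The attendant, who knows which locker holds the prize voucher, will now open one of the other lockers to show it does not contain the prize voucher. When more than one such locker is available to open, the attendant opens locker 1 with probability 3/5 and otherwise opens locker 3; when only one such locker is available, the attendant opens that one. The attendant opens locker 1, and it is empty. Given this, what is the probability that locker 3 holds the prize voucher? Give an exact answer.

5/8

Consider each possible location of the prize voucher in turn.
If it is in locker 1 (prior 1/3): the attendant opened locker 1, so this case is ruled out; weight (1/3)·0 = 0.
If it is in locker 2 (prior 1/3): locker 1 is available, opened with probability 3/5; weight (1/3)·(3/5) = 1/5.
If it is in locker 3 (prior 1/3): only locker 1 is available, probability 1; weight (1/3)·1 = 1/3.
The weights sum to 8/15.
So P(the prize voucher in locker 3 | the attendant opened locker 1) = (1/3) / (8/15) = 5/8.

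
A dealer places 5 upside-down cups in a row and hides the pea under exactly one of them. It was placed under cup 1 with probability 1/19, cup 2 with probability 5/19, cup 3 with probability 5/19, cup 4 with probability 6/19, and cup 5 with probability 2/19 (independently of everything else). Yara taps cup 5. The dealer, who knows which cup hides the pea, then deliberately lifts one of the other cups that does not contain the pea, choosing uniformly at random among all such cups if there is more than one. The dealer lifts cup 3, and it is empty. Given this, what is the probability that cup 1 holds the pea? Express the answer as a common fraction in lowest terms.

Consider each possible location of the pea in turn.
If it is under cup 1 (prior 1/19): the dealer has 3 equally likely choices, so probability 1/3; weight (1/19)·(1/3) = 1/57.
If it is under cup 2 (prior 5/19): the dealer has 3 equally likely choices, so probability 1/3; weight (5/19)·(1/3) = 5/57.
If it is under cup 3 (prior 5/19): the dealer opened cup 3, so this case is ruled out; weight (5/19)·0 = 0.
If it is under cup 4 (prior 6/19): the dealer has 3 equally likely choices, so probability 1/3; weight (6/19)·(1/3) = 2/19.
If it is under cup 5 (prior 2/19): the dealer has 4 equally likely choices, so probability 1/4; weight (2/19)·(1/4) = 1/38.
The weights sum to 9/38.
So P(the pea under cup 1 | the dealer opened cup 3) = (1/57) / (9/38) = 2/27.

2/27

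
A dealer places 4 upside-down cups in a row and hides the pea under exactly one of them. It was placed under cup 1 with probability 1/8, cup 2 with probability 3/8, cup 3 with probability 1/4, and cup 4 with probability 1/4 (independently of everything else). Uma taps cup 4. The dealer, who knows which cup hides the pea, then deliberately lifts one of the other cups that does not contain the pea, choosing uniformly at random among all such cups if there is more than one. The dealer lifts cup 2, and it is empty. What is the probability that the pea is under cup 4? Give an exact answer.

4/13

Apply Bayes' rule, conditioning on where the pea actually is.
If it is under cup 1 (prior 1/8): the dealer has 2 equally likely choices, so probability 1/2; weight (1/8)·(1/2) = 1/16.
If it is under cup 2 (prior 3/8): the dealer opened cup 2, so this case is ruled out; weight (3/8)·0 = 0.
If it is under cup 3 (prior 1/4): the dealer has 2 equally likely choices, so probability 1/2; weight (1/4)·(1/2) = 1/8.
If it is under cup 4 (prior 1/4): the dealer has 3 equally likely choices, so probability 1/3; weight (1/4)·(1/3) = 1/12.
The weights sum to 13/48.
So P(the pea under cup 4 | the dealer opened cup 2) = (1/12) / (13/48) = 4/13.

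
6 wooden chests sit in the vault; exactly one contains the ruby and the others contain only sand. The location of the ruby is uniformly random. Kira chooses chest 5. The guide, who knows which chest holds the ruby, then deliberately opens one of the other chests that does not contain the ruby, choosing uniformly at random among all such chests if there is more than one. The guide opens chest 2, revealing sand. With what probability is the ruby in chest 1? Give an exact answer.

5/24

Condition on the true location of the ruby.
If it is in any of chests 1, 3, 4, and 6 (prior 1/6 each): the guide has 4 equally likely choices, so probability 1/4; weight (1/6)·(1/4) = 1/24 each.
If it is in chest 2 (prior 1/6): the guide opened chest 2, so this case is ruled out; weight (1/6)·0 = 0.
If it is in chest 5 (prior 1/6): the guide has 5 equally likely choices, so probability 1/5; weight (1/6)·(1/5) = 1/30.
The weights sum to 1/5.
So P(the ruby in chest 1 | the guide opened chest 2) = (1/24) / (1/5) = 5/24.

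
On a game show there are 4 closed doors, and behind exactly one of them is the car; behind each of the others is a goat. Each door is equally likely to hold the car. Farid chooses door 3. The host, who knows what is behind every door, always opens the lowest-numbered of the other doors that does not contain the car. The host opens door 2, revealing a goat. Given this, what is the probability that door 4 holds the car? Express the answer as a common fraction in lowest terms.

Apply Bayes' rule, conditioning on where the car actually is.
If it is behind door 1 (prior 1/4): door 2 is the lowest-numbered option available, probability 1; weight (1/4)·1 = 1/4.
If it is behind door 2 (prior 1/4): the host opened door 2, so this case is ruled out; weight (1/4)·0 = 0.
If it is behind either of doors 3 and 4 (prior 1/4 each): the host would have opened door 1 instead, probability 0; weight (1/4)·0 = 0 each.
The weights sum to 1/4.
So P(the car behind door 4 | the host opened door 2) = 0 / (1/4) = 0.

0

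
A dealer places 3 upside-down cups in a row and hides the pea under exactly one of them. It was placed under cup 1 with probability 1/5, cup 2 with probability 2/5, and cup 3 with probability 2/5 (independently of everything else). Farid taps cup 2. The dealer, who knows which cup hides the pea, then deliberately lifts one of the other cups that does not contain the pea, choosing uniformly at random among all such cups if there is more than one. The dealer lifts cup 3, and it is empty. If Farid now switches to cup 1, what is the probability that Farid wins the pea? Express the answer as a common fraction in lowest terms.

Condition on the true location of the pea.
If it is under cup 1 (prior 1/5): the dealer has no choice, probability 1; weight (1/5)·1 = 1/5.
If it is under cup 2 (prior 2/5): the dealer has 2 equally likely choices, so probability 1/2; weight (2/5)·(1/2) = 1/5.
If it is under cup 3 (prior 2/5): the dealer opened cup 3, so this case is ruled out; weight (2/5)·0 = 0.
The weights sum to 2/5.
So P(the pea under cup 1 | the dealer opened cup 3) = (1/5) / (2/5) = 1/2.

1/2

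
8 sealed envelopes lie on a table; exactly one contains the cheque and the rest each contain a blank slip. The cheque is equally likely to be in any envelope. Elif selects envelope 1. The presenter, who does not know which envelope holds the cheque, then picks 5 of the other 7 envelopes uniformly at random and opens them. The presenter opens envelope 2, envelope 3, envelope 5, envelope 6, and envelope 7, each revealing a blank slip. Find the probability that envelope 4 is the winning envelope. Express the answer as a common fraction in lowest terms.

Because the presenter chose which envelopes to open without knowing where the cheque is, the choice is independent of the prize location. Learning that none of the 5 opened envelopes holds the cheque simply rules out those 5 locations and leaves the remaining 3 envelopes still equally likely by symmetry.
So P(the cheque in envelope 4) = 1/3.

1/3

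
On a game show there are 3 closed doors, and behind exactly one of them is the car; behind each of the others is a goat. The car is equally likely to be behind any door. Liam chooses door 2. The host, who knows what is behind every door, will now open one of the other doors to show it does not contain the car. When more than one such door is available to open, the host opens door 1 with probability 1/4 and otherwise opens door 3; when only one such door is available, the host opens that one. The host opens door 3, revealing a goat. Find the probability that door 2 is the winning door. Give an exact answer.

3/7

Consider each possible location of the car in turn.
If it is behind door 1 (prior 1/3): only door 3 is available, probability 1; weight (1/3)·1 = 1/3.
If it is behind door 2 (prior 1/3): door 1 is available but not opened, probability 3/4; weight (1/3)·(3/4) = 1/4.
If it is behind door 3 (prior 1/3): the host opened door 3, so this case is ruled out; weight (1/3)·0 = 0.
The weights sum to 7/12.
So P(the car behind door 2 | the host opened door 3) = (1/4) / (7/12) = 3/7.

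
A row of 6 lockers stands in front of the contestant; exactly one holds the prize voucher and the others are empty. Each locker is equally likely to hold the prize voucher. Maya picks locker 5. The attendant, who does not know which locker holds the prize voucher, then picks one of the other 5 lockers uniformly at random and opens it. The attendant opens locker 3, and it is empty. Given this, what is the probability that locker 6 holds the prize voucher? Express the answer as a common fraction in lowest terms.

1/5

Apply Bayes' rule, conditioning on where the prize voucher actually is.
If it is in any of lockers 1, 2, 4, 5, and 6 (prior 1/6 each): the attendant picks locker 3 with probability 1/5 regardless, and it is not the prize; weight (1/6)·(1/5) = 1/30 each.
If it is in locker 3 (prior 1/6): the attendant opened locker 3, so this case is ruled out; weight (1/6)·0 = 0.
The weights sum to 1/6.
So P(the prize voucher in locker 6 | the attendant opened locker 3) = (1/30) / (1/6) = 1/5.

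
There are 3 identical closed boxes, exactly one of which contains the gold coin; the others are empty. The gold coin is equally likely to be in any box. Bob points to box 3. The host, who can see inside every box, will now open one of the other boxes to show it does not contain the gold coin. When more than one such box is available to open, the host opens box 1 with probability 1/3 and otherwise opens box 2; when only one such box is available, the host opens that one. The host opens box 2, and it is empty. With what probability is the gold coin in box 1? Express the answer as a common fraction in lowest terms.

3/5

Consider each possible location of the gold coin in turn.
If it is in box 1 (prior 1/3): only box 2 is available, probability 1; weight (1/3)·1 = 1/3.
If it is in box 2 (prior 1/3): the host opened box 2, so this case is ruled out; weight (1/3)·0 = 0.
If it is in box 3 (prior 1/3): box 1 is available but not opened, probability 2/3; weight (1/3)·(2/3) = 2/9.
The weights sum to 5/9.
So P(the gold coin in box 1 | the host opened box 2) = (1/3) / (5/9) = 3/5.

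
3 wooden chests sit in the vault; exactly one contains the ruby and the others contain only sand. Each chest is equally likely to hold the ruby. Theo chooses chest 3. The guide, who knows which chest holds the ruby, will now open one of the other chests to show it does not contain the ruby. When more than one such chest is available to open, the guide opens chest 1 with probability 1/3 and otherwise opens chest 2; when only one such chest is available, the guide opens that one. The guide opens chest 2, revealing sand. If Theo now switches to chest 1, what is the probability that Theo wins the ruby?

Consider each possible location of the ruby in turn.
If it is in chest 1 (prior 1/3): only chest 2 is available, probability 1; weight (1/3)·1 = 1/3.
If it is in chest 2 (prior 1/3): the guide opened chest 2, so this case is ruled out; weight (1/3)·0 = 0.
If it is in chest 3 (prior 1/3): chest 1 is available but not opened, probability 2/3; weight (1/3)·(2/3) = 2/9.
The weights sum to 5/9.
So P(the ruby in chest 1 | the guide opened chest 2) = (1/3) / (5/9) = 3/5.

3/5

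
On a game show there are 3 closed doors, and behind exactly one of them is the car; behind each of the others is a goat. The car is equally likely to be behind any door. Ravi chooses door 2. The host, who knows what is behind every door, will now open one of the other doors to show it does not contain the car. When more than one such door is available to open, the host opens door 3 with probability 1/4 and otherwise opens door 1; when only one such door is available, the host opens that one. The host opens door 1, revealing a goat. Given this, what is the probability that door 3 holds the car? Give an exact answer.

4/7

Condition on the true location of the car.
If it is behind door 1 (prior 1/3): the host opened door 1, so this case is ruled out; weight (1/3)·0 = 0.
If it is behind door 2 (prior 1/3): door 3 is available but not opened, probability 3/4; weight (1/3)·(3/4) = 1/4.
If it is behind door 3 (prior 1/3): only door 1 is available, probability 1; weight (1/3)·1 = 1/3.
The weights sum to 7/12.
So P(the car behind door 3 | the host opened door 1) = (1/3) / (7/12) = 4/7.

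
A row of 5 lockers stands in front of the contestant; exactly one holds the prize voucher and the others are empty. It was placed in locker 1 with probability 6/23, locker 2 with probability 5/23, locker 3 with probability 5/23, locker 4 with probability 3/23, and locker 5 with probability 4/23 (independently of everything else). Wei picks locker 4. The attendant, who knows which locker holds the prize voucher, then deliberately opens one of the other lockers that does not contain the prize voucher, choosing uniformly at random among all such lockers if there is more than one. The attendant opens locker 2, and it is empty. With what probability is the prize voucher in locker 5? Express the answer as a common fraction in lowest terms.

Apply Bayes' rule, conditioning on where the prize voucher actually is.
If it is in locker 1 (prior 6/23): the attendant has 3 equally likely choices, so probability 1/3; weight (6/23)·(1/3) = 2/23.
If it is in locker 2 (prior 5/23): the attendant opened locker 2, so this case is ruled out; weight (5/23)·0 = 0.
If it is in locker 3 (prior 5/23): the attendant has 3 equally likely choices, so probability 1/3; weight (5/23)·(1/3) = 5/69.
If it is in locker 4 (prior 3/23): the attendant has 4 equally likely choices, so probability 1/4; weight (3/23)·(1/4) = 3/92.
If it is in locker 5 (prior 4/23): the attendant has 3 equally likely choices, so probability 1/3; weight (4/23)·(1/3) = 4/69.
The weights sum to 1/4.
So P(the prize voucher in locker 5 | the attendant opened locker 2) = (4/69) / (1/4) = 16/69.

16/69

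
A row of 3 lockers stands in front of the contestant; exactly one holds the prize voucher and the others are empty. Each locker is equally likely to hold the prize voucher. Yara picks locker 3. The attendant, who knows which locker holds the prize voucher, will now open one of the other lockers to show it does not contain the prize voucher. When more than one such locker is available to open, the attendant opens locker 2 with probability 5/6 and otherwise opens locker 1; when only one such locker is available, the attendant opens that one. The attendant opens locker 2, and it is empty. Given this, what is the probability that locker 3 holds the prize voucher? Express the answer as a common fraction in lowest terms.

5/11

Condition on the true location of the prize voucher.
If it is in locker 1 (prior 1/3): only locker 2 is available, probability 1; weight (1/3)·1 = 1/3.
If it is in locker 2 (prior 1/3): the attendant opened locker 2, so this case is ruled out; weight (1/3)·0 = 0.
If it is in locker 3 (prior 1/3): locker 2 is available, opened with probability 5/6; weight (1/3)·(5/6) = 5/18.
The weights sum to 11/18.
So P(the prize voucher in locker 3 | the attendant opened locker 2) = (5/18) / (11/18) = 5/11.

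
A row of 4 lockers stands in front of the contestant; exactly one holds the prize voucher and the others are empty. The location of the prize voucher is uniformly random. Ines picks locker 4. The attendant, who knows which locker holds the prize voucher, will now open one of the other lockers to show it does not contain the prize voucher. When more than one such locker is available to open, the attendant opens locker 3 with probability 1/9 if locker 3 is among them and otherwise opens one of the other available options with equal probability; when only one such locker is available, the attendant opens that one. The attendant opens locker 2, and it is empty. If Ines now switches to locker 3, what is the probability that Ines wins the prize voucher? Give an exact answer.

3/11

Consider each possible location of the prize voucher in turn.
If it is in locker 1 (prior 1/4): locker 3 is available but not opened, probability 8/9; weight (1/4)·(8/9) = 2/9.
If it is in locker 2 (prior 1/4): the attendant opened locker 2, so this case is ruled out; weight (1/4)·0 = 0.
If it is in locker 3 (prior 1/4): locker 3 holds the prize so is unavailable; the attendant chooses uniformly among the 2 others, probability 1/2; weight (1/4)·(1/2) = 1/8.
If it is in locker 4 (prior 1/4): locker 3 is available but not opened; locker 2 gets probability (1 − 1/9)/2 = 4/9; weight (1/4)·(4/9) = 1/9.
The weights sum to 11/24.
So P(the prize voucher in locker 3 | the attendant opened locker 2) = (1/8) / (11/24) = 3/11.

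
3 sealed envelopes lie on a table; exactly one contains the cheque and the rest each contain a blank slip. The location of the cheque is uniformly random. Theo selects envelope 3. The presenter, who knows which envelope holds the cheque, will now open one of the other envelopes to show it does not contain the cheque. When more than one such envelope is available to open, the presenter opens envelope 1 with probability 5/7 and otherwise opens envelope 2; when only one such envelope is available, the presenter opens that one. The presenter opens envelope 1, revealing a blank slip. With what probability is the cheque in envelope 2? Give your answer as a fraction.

Consider each possible location of the cheque in turn.
If it is in envelope 1 (prior 1/3): the presenter opened envelope 1, so this case is ruled out; weight (1/3)·0 = 0.
If it is in envelope 2 (prior 1/3): only envelope 1 is available, probability 1; weight (1/3)·1 = 1/3.
If it is in envelope 3 (prior 1/3): envelope 1 is available, opened with probability 5/7; weight (1/3)·(5/7) = 5/21.
The weights sum to 4/7.
So P(the cheque in envelope 2 | the presenter opened envelope 1) = (1/3) / (4/7) = 7/12.

7/12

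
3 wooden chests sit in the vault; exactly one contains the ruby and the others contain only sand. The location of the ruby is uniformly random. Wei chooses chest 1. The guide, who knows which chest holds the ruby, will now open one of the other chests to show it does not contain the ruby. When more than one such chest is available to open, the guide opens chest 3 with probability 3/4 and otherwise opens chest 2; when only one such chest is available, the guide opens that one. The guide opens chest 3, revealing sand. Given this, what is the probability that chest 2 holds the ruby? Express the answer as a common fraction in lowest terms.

4/7

Apply Bayes' rule, conditioning on where the ruby actually is.
If it is in chest 1 (prior 1/3): chest 3 is available, opened with probability 3/4; weight (1/3)·(3/4) = 1/4.
If it is in chest 2 (prior 1/3): only chest 3 is available, probability 1; weight (1/3)·1 = 1/3.
If it is in chest 3 (prior 1/3): the guide opened chest 3, so this case is ruled out; weight (1/3)·0 = 0.
The weights sum to 7/12.
So P(the ruby in chest 2 | the guide opened chest 3) = (1/3) / (7/12) = 4/7.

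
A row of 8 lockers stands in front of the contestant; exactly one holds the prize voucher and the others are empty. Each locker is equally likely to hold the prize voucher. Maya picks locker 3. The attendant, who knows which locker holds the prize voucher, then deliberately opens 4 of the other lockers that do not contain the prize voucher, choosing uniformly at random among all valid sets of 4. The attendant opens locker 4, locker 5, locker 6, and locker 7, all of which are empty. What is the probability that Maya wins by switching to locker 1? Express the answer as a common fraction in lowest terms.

Condition on the true location of the prize voucher.
If it is in any of lockers 1, 2, and 8 (prior 1/8 each): the attendant has 15 equally likely choices, so probability 1/15; weight (1/8)·(1/15) = 1/120 each.
If it is in locker 3 (prior 1/8): the attendant has 35 equally likely choices, so probability 1/35; weight (1/8)·(1/35) = 1/280.
If it is in any of lockers 4, 5, 6, and 7 (prior 1/8 each): that locker was opened and seen not to hold the prize — ruled out; weight (1/8)·0 = 0 each.
The weights sum to 1/35.
So P(the prize voucher in locker 1 | the attendant opened locker 4, locker 5, locker 6, and locker 7) = (1/120) / (1/35) = 7/24.

7/24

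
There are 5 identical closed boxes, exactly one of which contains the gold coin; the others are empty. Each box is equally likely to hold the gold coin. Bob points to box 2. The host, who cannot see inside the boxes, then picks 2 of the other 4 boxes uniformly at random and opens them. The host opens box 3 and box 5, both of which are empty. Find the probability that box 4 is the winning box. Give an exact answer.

Apply Bayes' rule, conditioning on where the gold coin actually is.
If it is in any of boxes 1, 2, and 4 (prior 1/5 each): the host picks exactly this set with probability 1/6 regardless, and none is the prize; weight (1/5)·(1/6) = 1/30 each.
If it is in either of boxes 3 and 5 (prior 1/5 each): that box was opened and seen not to hold the prize — ruled out; weight (1/5)·0 = 0 each.
The weights sum to 1/10.
So P(the gold coin in box 4 | the host opened box 3 and box 5) = (1/30) / (1/10) = 1/3.

1/3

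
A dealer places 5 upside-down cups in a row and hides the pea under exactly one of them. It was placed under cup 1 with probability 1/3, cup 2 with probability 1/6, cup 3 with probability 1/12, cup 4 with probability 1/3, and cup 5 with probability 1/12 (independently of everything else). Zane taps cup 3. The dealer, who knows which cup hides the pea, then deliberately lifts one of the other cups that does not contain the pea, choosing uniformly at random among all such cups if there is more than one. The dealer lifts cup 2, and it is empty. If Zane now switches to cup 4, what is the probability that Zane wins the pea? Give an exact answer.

16/39

Apply Bayes' rule, conditioning on where the pea actually is.
If it is under either of cups 1 and 4 (prior 1/3 each): the dealer has 3 equally likely choices, so probability 1/3; weight (1/3)·(1/3) = 1/9 each.
If it is under cup 2 (prior 1/6): the dealer opened cup 2, so this case is ruled out; weight (1/6)·0 = 0.
If it is under cup 3 (prior 1/12): the dealer has 4 equally likely choices, so probability 1/4; weight (1/12)·(1/4) = 1/48.
If it is under cup 5 (prior 1/12): the dealer has 3 equally likely choices, so probability 1/3; weight (1/12)·(1/3) = 1/36.
The weights sum to 13/48.
So P(the pea under cup 4 | the dealer opened cup 2) = (1/9) / (13/48) = 16/39.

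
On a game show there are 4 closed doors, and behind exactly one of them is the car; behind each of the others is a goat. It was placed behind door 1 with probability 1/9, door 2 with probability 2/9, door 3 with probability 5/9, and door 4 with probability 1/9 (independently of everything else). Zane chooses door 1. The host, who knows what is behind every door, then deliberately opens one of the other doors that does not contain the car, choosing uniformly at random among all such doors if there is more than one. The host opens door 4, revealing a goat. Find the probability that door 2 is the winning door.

6/23

Consider each possible location of the car in turn.
If it is behind door 1 (prior 1/9): the host has 3 equally likely choices, so probability 1/3; weight (1/9)·(1/3) = 1/27.
If it is behind door 2 (prior 2/9): the host has 2 equally likely choices, so probability 1/2; weight (2/9)·(1/2) = 1/9.
If it is behind door 3 (prior 5/9): the host has 2 equally likely choices, so probability 1/2; weight (5/9)·(1/2) = 5/18.
If it is behind door 4 (prior 1/9): the host opened door 4, so this case is ruled out; weight (1/9)·0 = 0.
The weights sum to 23/54.
So P(the car behind door 2 | the host opened door 4) = (1/9) / (23/54) = 6/23.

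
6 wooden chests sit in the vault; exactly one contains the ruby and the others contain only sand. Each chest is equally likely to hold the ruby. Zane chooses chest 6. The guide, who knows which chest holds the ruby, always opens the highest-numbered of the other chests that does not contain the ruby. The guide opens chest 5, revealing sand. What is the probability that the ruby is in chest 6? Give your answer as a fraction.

Consider each possible location of the ruby in turn.
If it is in any of chests 1, 2, 3, 4, and 6 (prior 1/6 each): chest 5 is the highest-numbered option available, probability 1; weight (1/6)·1 = 1/6 each.
If it is in chest 5 (prior 1/6): the guide opened chest 5, so this case is ruled out; weight (1/6)·0 = 0.
The weights sum to 5/6.
So P(the ruby in chest 6 | the guide opened chest 5) = (1/6) / (5/6) = 1/5.

1/5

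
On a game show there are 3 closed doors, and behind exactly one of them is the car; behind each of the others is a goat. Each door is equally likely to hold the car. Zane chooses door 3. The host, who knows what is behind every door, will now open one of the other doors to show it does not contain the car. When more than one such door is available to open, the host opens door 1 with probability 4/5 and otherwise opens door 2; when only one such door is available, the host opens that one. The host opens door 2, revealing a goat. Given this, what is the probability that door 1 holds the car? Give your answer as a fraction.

Apply Bayes' rule, conditioning on where the car actually is.
If it is behind door 1 (prior 1/3): only door 2 is available, probability 1; weight (1/3)·1 = 1/3.
If it is behind door 2 (prior 1/3): the host opened door 2, so this case is ruled out; weight (1/3)·0 = 0.
If it is behind door 3 (prior 1/3): door 1 is available but not opened, probability 1/5; weight (1/3)·(1/5) = 1/15.
The weights sum to 2/5.
So P(the car behind door 1 | the host opened door 2) = (1/3) / (2/5) = 5/6.

5/6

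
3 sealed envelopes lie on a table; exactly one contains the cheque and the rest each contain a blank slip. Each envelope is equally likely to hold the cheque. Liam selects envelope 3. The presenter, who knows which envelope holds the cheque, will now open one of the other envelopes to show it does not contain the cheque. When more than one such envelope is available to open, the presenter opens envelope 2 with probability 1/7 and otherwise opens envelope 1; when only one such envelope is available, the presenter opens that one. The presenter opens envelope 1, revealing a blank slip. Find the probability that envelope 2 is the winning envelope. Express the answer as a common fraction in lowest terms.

7/13

Condition on the true location of the cheque.
If it is in envelope 1 (prior 1/3): the presenter opened envelope 1, so this case is ruled out; weight (1/3)·0 = 0.
If it is in envelope 2 (prior 1/3): only envelope 1 is available, probability 1; weight (1/3)·1 = 1/3.
If it is in envelope 3 (prior 1/3): envelope 2 is available but not opened, probability 6/7; weight (1/3)·(6/7) = 2/7.
The weights sum to 13/21.
So P(the cheque in envelope 2 | the presenter opened envelope 1) = (1/3) / (13/21) = 7/13.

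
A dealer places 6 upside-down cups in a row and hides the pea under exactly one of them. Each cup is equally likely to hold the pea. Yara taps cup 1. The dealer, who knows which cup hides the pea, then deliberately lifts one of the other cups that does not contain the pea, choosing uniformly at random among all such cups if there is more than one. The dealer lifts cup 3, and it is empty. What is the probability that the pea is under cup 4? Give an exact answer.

5/24

Apply Bayes' rule, conditioning on where the pea actually is.
If it is under cup 1 (prior 1/6): the dealer has 5 equally likely choices, so probability 1/5; weight (1/6)·(1/5) = 1/30.
If it is under any of cups 2, 4, 5, and 6 (prior 1/6 each): the dealer has 4 equally likely choices, so probability 1/4; weight (1/6)·(1/4) = 1/24 each.
If it is under cup 3 (prior 1/6): the dealer opened cup 3, so this case is ruled out; weight (1/6)·0 = 0.
The weights sum to 1/5.
So P(the pea under cup 4 | the dealer opened cup 3) = (1/24) / (1/5) = 5/24.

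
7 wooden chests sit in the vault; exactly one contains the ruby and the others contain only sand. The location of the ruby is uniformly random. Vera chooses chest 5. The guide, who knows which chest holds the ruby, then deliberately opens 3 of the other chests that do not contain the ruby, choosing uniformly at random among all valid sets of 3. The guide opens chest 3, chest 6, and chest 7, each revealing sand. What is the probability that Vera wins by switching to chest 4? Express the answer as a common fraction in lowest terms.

2/7

Consider each possible location of the ruby in turn.
If it is in any of chests 1, 2, and 4 (prior 1/7 each): the guide has 10 equally likely choices, so probability 1/10; weight (1/7)·(1/10) = 1/70 each.
If it is in any of chests 3, 6, and 7 (prior 1/7 each): that chest was opened and seen not to hold the prize — ruled out; weight (1/7)·0 = 0 each.
If it is in chest 5 (prior 1/7): the guide has 20 equally likely choices, so probability 1/20; weight (1/7)·(1/20) = 1/140.
The weights sum to 1/20.
So P(the ruby in chest 4 | the guide opened chest 3, chest 6, and chest 7) = (1/70) / (1/20) = 2/7.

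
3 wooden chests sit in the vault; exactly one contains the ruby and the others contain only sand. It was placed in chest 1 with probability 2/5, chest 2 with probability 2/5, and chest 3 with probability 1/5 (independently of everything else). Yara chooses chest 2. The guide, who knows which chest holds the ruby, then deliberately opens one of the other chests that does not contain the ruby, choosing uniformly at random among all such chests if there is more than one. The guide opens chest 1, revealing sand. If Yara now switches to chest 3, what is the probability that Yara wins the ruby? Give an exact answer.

Consider each possible location of the ruby in turn.
If it is in chest 1 (prior 2/5): the guide opened chest 1, so this case is ruled out; weight (2/5)·0 = 0.
If it is in chest 2 (prior 2/5): the guide has 2 equally likely choices, so probability 1/2; weight (2/5)·(1/2) = 1/5.
If it is in chest 3 (prior 1/5): the guide has no choice, probability 1; weight (1/5)·1 = 1/5.
The weights sum to 2/5.
So P(the ruby in chest 3 | the guide opened chest 1) = (1/5) / (2/5) = 1/2.

1/2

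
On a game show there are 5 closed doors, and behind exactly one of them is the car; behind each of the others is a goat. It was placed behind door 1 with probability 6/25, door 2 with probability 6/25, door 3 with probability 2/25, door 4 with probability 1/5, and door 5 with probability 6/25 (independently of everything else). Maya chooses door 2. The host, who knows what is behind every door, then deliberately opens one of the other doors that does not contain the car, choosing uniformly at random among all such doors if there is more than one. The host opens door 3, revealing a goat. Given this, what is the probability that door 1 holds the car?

12/43

Consider each possible location of the car in turn.
If it is behind either of doors 1 and 5 (prior 6/25 each): the host has 3 equally likely choices, so probability 1/3; weight (6/25)·(1/3) = 2/25 each.
If it is behind door 2 (prior 6/25): the host has 4 equally likely choices, so probability 1/4; weight (6/25)·(1/4) = 3/50.
If it is behind door 3 (prior 2/25): the host opened door 3, so this case is ruled out; weight (2/25)·0 = 0.
If it is behind door 4 (prior 1/5): the host has 3 equally likely choices, so probability 1/3; weight (1/5)·(1/3) = 1/15.
The weights sum to 43/150.
So P(the car behind door 1 | the host opened door 3) = (2/25) / (43/150) = 12/43.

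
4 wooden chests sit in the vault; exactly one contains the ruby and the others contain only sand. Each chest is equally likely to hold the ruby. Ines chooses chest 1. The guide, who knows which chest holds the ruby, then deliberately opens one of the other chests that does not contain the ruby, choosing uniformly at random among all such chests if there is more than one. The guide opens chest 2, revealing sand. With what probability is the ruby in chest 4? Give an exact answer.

3/8

Apply Bayes' rule, conditioning on where the ruby actually is.
If it is in chest 1 (prior 1/4): the guide has 3 equally likely choices, so probability 1/3; weight (1/4)·(1/3) = 1/12.
If it is in chest 2 (prior 1/4): the guide opened chest 2, so this case is ruled out; weight (1/4)·0 = 0.
If it is in either of chests 3 and 4 (prior 1/4 each): the guide has 2 equally likely choices, so probability 1/2; weight (1/4)·(1/2) = 1/8 each.
The weights sum to 1/3.
So P(the ruby in chest 4 | the guide opened chest 2) = (1/8) / (1/3) = 3/8.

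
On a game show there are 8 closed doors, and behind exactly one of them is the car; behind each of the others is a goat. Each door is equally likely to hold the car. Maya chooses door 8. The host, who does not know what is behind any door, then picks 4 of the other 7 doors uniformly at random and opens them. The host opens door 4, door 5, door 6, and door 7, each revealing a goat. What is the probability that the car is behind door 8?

Because the host chose which doors to open without knowing where the car is, the choice is independent of the prize location. Learning that none of the 4 opened doors holds the car simply rules out those 4 locations and leaves the remaining 4 doors still equally likely by symmetry.
So P(the car behind door 8) = 1/4.

1/4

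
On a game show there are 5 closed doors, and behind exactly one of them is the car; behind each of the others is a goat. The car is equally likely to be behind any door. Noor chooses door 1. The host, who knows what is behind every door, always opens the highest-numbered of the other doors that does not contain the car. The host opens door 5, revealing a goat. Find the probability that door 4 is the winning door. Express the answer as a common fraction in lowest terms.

1/4

Consider each possible location of the car in turn.
If it is behind any of doors 1, 2, 3, and 4 (prior 1/5 each): door 5 is the highest-numbered option available, probability 1; weight (1/5)·1 = 1/5 each.
If it is behind door 5 (prior 1/5): the host opened door 5, so this case is ruled out; weight (1/5)·0 = 0.
The weights sum to 4/5.
So P(the car behind door 4 | the host opened door 5) = (1/5) / (4/5) = 1/4.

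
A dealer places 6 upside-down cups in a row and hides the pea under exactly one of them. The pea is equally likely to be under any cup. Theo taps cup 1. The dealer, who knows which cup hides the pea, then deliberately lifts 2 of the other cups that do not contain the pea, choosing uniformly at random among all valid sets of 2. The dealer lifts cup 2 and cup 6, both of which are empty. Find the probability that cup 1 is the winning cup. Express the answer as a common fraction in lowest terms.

1/6

Apply Bayes' rule, conditioning on where the pea actually is.
If it is under cup 1 (prior 1/6): the dealer has 10 equally likely choices, so probability 1/10; weight (1/6)·(1/10) = 1/60.
If it is under either of cups 2 and 6 (prior 1/6 each): that cup was opened and seen not to hold the prize — ruled out; weight (1/6)·0 = 0 each.
If it is under any of cups 3, 4, and 5 (prior 1/6 each): the dealer has 6 equally likely choices, so probability 1/6; weight (1/6)·(1/6) = 1/36 each.
The weights sum to 1/10.
So P(the pea under cup 1 | the dealer opened cup 2 and cup 6) = (1/60) / (1/10) = 1/6.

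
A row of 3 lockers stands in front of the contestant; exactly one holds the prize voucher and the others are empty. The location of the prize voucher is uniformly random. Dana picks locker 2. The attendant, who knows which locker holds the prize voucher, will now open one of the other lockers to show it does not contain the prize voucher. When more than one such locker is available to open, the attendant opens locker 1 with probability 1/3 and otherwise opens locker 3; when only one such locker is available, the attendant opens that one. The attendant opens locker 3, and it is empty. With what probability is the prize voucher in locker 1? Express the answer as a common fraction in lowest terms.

3/5

Apply Bayes' rule, conditioning on where the prize voucher actually is.
If it is in locker 1 (prior 1/3): only locker 3 is available, probability 1; weight (1/3)·1 = 1/3.
If it is in locker 2 (prior 1/3): locker 1 is available but not opened, probability 2/3; weight (1/3)·(2/3) = 2/9.
If it is in locker 3 (prior 1/3): the attendant opened locker 3, so this case is ruled out; weight (1/3)·0 = 0.
The weights sum to 5/9.
So P(the prize voucher in locker 1 | the attendant opened locker 3) = (1/3) / (5/9) = 3/5.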